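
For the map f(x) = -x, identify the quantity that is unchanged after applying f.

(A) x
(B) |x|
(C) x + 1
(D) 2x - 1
B

For f(x) = -x:
Applying f replaces x by -x. Since |-x| = |x|, the absolute value is unchanged by f, whereas x -> -x, 2x - 1 -> -2x - 1 and x + 1 -> -x + 1 all change.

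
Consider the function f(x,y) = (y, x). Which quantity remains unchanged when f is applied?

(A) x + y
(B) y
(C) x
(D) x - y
A

For f(x,y) = (y, x):
After applying f: x' = y, y' = x. So x' + y' = y + x = x + y.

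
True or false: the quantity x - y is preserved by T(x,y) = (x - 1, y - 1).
True

Substitute T(x,y) = (x - 1, y - 1) into the expression and compare with the original.

Original: x - y
After applying T: (x - 1) - (y - 1) = x - y

This is identical to the original x - y, so the expression is invariant.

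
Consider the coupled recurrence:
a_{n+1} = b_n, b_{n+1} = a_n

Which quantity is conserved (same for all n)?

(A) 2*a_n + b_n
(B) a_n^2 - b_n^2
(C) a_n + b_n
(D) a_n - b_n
C

Replace a_n by a_{n+1} = b_n and b_n by b_{n+1} = a_n in each option and simplify:
(A) 2*a_n + b_n  ->  2*(b_n) + (a_n) = a_n + 2*b_n   [not conserved]
(B) a_n^2 - b_n^2  ->  (b_n)^2 - (a_n)^2 = -a_n^2 + b_n^2   [not conserved]
(C) a_n + b_n  ->  (b_n) + (a_n) = a_n + b_n   [conserved]
(D) a_n - b_n  ->  (b_n) - (a_n) = -a_n + b_n   [not conserved]

Only (C) a_n + b_n returns to itself after one step, so it is the conserved quantity.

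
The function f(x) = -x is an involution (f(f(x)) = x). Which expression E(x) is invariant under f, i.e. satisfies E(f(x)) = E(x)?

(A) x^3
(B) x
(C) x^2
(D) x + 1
C

Replace x by f(x) = -x in each option and simplify. As a quick numerical cross-check, also compare E(4) with E(f(4)) = E(-4).

(A) x^3  ->  (-x)^3 = -x^3; check: E(4) = 64 but E(-4) = -64.   [not invariant]
(B) x  ->  (-x) = -x; check: E(4) = 4 but E(-4) = -4.   [not invariant]
(C) x^2  ->  (-x)^2, which simplifies back to x^2; check: E(4) = 16, E(-4) = 16.   [invariant]
(D) x + 1  ->  (-x) + 1 = 1 - x; check: E(4) = 5 but E(-4) = -3.   [not invariant]

Only (C) is unchanged. E is symmetric under swapping x with f(x) = -x, which is exactly what an involution does.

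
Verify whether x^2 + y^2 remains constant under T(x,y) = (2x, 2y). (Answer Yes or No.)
No

Substitute T(x,y) = (2x, 2y) into the expression and compare with the original.

Original: x^2 + y^2
After applying T: (2x)^2 + (2y)^2 = 4x^2 + 4y^2

This differs from the original x^2 + y^2 (difference: 3x^2 + 3y^2), so the expression is NOT invariant.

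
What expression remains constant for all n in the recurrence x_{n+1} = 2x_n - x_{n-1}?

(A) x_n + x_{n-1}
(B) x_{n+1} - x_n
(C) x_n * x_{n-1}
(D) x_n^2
B

For the recurrence x_{n+1} = 2x_n - x_{n-1}:

If x_{n+1} = 2x_n - x_{n-1}, then:
x_{n+1} - x_n = x_n - x_{n-1}
The first difference is constant throughout the sequence.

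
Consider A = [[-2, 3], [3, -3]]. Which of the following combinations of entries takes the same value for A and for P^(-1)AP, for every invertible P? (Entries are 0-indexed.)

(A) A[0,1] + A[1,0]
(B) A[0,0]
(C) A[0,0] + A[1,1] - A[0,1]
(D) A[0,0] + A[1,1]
D

A[0,0] + A[1,1] is the trace of A. By the cyclic property of the trace, tr(P^(-1)AP) = tr(APP^(-1)) = tr(A), so it is the same for every matrix similar to A.

The other combinations are not similarity invariants. For example, take P = [[1, 1], [1, 2]] (det P = 1), so P^(-1) = [[2, -1], [-1, 1]] and
B = P^(-1)AP = [[2, 11], [-1, -7]].
Evaluating each option on A and on B:
(A) A[0,1] + A[1,0]: 6 for A, 10 for B -> changes
(B) A[0,0]: -2 for A, 2 for B -> changes
(C) A[0,0] + A[1,1] - A[0,1]: -8 for A, -16 for B -> changes
(D) A[0,0] + A[1,1]: -5 for A, -5 for B -> unchanged

Only (D) A[0,0] + A[1,1] = -5 survives (and it does so for every P, not just this one), so it is the invariant.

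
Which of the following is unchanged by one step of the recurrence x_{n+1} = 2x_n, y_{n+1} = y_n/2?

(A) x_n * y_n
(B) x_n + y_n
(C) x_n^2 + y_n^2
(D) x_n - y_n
A

For the recurrence x_{n+1} = 2x_n, y_{n+1} = y_n/2:

x_{n+1} * y_{n+1} = (2x_n) * (y_n/2) = x_n * y_n
The product is conserved.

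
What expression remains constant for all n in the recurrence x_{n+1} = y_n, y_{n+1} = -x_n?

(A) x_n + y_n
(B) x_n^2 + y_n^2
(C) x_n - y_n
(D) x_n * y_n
B

For the recurrence x_{n+1} = y_n, y_{n+1} = -x_n:

x_{n+1}^2 + y_{n+1}^2 = y_n^2 + (-x_n)^2 = x_n^2 + y_n^2
The sum of squares is conserved (like energy in a harmonic oscillator).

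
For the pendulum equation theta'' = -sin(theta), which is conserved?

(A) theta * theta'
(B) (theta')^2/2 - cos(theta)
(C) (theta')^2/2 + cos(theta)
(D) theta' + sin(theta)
B

A first integral I satisfies dI/dt = 0 along every solution. Differentiate each option and use the equation of motion:
(A) d/dt[theta * theta'] = (theta')^2 + theta theta'' = (theta')^2 - theta sin(theta), not identically 0
(B) d/dt[(theta')^2/2 - cos(theta)] = theta' theta'' + sin(theta) theta' = theta'(-sin(theta)) + theta' sin(theta) = 0
(C) d/dt[(theta')^2/2 + cos(theta)] = theta' theta'' - sin(theta) theta' = -2 theta' sin(theta), not identically 0
(D) d/dt[theta' + sin(theta)] = theta'' + cos(theta) theta' = -sin(theta) + theta' cos(theta), not identically 0

Only (B) has zero time-derivative. This is the total energy: kinetic (theta')^2/2 plus potential -cos(theta).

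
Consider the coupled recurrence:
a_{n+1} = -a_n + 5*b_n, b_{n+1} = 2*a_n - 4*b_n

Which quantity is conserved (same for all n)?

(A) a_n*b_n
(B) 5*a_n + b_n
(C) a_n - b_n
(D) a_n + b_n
D

Replace a_n by a_{n+1} = -a_n + 5*b_n and b_n by b_{n+1} = 2*a_n - 4*b_n in each option and simplify:
(A) a_n*b_n  ->  (-a_n + 5*b_n)*(2*a_n - 4*b_n) = -2*a_n^2 + 14*a_n*b_n - 20*b_n^2   [not conserved]
(B) 5*a_n + b_n  ->  5*(-a_n + 5*b_n) + (2*a_n - 4*b_n) = -3*a_n + 21*b_n   [not conserved]
(C) a_n - b_n  ->  (-a_n + 5*b_n) - (2*a_n - 4*b_n) = -3*a_n + 9*b_n   [not conserved]
(D) a_n + b_n  ->  (-a_n + 5*b_n) + (2*a_n - 4*b_n) = a_n + b_n   [conserved]

Only (D) a_n + b_n returns to itself after one step, so it is the conserved quantity.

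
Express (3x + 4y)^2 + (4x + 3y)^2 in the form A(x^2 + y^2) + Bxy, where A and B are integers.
25(x^2 + y^2) + 48xy

Expanding: (3x + 4y)^2 = 9x^2 + 24xy + 16y^2
(4x + 3y)^2 = 16x^2 + 24xy + 9y^2
Sum = (9+16)(x^2+y^2) + 48xy = 25(x^2 + y^2) + 48xy
This is symmetric in x and y.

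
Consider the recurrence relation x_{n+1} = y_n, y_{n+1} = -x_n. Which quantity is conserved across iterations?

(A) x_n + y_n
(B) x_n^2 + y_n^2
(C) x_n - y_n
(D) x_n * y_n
B

For the recurrence x_{n+1} = y_n, y_{n+1} = -x_n:

x_{n+1}^2 + y_{n+1}^2 = y_n^2 + (-x_n)^2 = x_n^2 + y_n^2
The sum of squares is conserved (like energy in a harmonic oscillator).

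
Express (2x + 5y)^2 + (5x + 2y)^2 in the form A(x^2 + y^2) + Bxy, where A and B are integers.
29(x^2 + y^2) + 40xy

Expanding: (2x + 5y)^2 = 4x^2 + 20xy + 25y^2
(5x + 2y)^2 = 25x^2 + 20xy + 4y^2
Sum = (4+25)(x^2+y^2) + 40xy = 29(x^2 + y^2) + 40xy
This is symmetric in x and y.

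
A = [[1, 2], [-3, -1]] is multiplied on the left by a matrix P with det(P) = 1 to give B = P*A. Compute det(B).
5

By the multiplicative property of determinants, det(B) = det(P*A) = det(P) * det(A) = det(A),
so the determinant is invariant under multiplication by any determinant-1 matrix; we just need det(A).

det(A) = (1)(-1) - (2)(-3) = -1 - (-6) = 5

Therefore det(B) = 1 * 5 = 5.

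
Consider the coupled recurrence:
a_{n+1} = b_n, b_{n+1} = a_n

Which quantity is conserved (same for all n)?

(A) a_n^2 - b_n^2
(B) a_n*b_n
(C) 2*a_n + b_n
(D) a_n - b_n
B

Replace a_n by a_{n+1} = b_n and b_n by b_{n+1} = a_n in each option and simplify:
(A) a_n^2 - b_n^2  ->  (b_n)^2 - (a_n)^2 = -a_n^2 + b_n^2   [not conserved]
(B) a_n*b_n  ->  (b_n)*(a_n) = a_n*b_n   [conserved]
(C) 2*a_n + b_n  ->  2*(b_n) + (a_n) = a_n + 2*b_n   [not conserved]
(D) a_n - b_n  ->  (b_n) - (a_n) = -a_n + b_n   [not conserved]

Only (B) a_n*b_n returns to itself after one step, so it is the conserved quantity.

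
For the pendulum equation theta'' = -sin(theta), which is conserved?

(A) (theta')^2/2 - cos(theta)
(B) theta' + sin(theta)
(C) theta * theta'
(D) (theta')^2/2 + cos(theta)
A

A first integral I satisfies dI/dt = 0 along every solution. Differentiate each option and use the equation of motion:
(A) d/dt[(theta')^2/2 - cos(theta)] = theta' theta'' + sin(theta) theta' = theta'(-sin(theta)) + theta' sin(theta) = 0
(B) d/dt[theta' + sin(theta)] = theta'' + cos(theta) theta' = -sin(theta) + theta' cos(theta), not identically 0
(C) d/dt[theta * theta'] = (theta')^2 + theta theta'' = (theta')^2 - theta sin(theta), not identically 0
(D) d/dt[(theta')^2/2 + cos(theta)] = theta' theta'' - sin(theta) theta' = -2 theta' sin(theta), not identically 0

Only (A) has zero time-derivative. This is the total energy: kinetic (theta')^2/2 plus potential -cos(theta).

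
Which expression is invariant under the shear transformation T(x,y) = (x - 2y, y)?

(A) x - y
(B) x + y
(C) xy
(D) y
D

Under the shear T(x,y) = (x - 2y, y):
Substitute the transformed coordinates into each option and compare with the original:
(A) x - y  ->  (x - 2y) - (y) = x - 3y   [differs from x - y: not invariant]
(B) x + y  ->  (x - 2y) + (y) = x - y   [differs from x + y: not invariant]
(C) xy  ->  (x - 2y)(y) = xy - 2y^2   [differs from xy: not invariant]
(D) y  ->  (y) = y   [equals y: invariant]

Only option (D), y, is unchanged by the transformation.
A horizontal shear moves points parallel to the x-axis, so the y-coordinate (and any function of y alone) is unchanged.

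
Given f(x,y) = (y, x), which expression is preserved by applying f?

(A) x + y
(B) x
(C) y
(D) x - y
A

For f(x,y) = (y, x):
After applying f: x' = y, y' = x. So x' + y' = y + x = x + y.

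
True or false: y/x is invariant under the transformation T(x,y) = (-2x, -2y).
True

Substitute T(x,y) = (-2x, -2y) into the expression and compare with the original.

Original: y/x
After applying T: (-2y)/(-2x) = y/x

This is identical to the original y/x, so the expression is invariant.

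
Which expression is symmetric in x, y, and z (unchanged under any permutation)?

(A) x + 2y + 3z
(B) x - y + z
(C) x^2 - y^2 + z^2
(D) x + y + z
D

A symmetric expression is unchanged when the variables are permuted; here the transformation to test is the swap (x, y) -> (y, x).
A symmetric expression must survive every permutation; the single swap x <-> y already eliminates the distractors, and the keyed expression is also unchanged by x <-> z and y <-> z (each variable enters it in exactly the same way).
Substitute the transformed coordinates into each option and compare with the original:
(A) x + 2y + 3z  ->  (y) + 2(x) + 3z = 2x + y + 3z   [differs from x + 2y + 3z: not invariant]
(B) x - y + z  ->  (y) - (x) + z = -x + y + z   [differs from x - y + z: not invariant]
(C) x^2 - y^2 + z^2  ->  (y)^2 - (x)^2 + z^2 = -x^2 + y^2 + z^2   [differs from x^2 - y^2 + z^2: not invariant]
(D) x + y + z  ->  (y) + (x) + z = x + y + z   [equals x + y + z: invariant]

Only option (D), x + y + z, is unchanged by the transformation.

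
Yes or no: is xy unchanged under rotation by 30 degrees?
No

Applying rotation by 30 degrees: x' = x*cos(30 degrees) - y*sin(30 degrees) = sqrt(3)x/2 - y/2, y' = x*sin(30 degrees) + y*cos(30 degrees) = x/2 + sqrt(3)y/2

Substituting into xy:
(sqrt(3)x/2 - y/2)(x/2 + sqrt(3)y/2)
= sqrt(3)x^2/4 + xy/2 - sqrt(3)y^2/4

This differs from the original expression xy, so it is NOT invariant.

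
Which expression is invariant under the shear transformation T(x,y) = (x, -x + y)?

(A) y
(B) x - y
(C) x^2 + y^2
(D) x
D

Under the shear T(x,y) = (x, -x + y):
Substitute the transformed coordinates into each option and compare with the original:
(A) y  ->  (-x + y) = -x + y   [differs from y: not invariant]
(B) x - y  ->  (x) - (-x + y) = 2x - y   [differs from x - y: not invariant]
(C) x^2 + y^2  ->  (x)^2 + (-x + y)^2 = 2x^2 - 2xy + y^2   [differs from x^2 + y^2: not invariant]
(D) x  ->  (x) = x   [equals x: invariant]

Only option (D), x, is unchanged by the transformation.
A vertical shear moves points parallel to the y-axis, so the x-coordinate (and any function of x alone) is unchanged.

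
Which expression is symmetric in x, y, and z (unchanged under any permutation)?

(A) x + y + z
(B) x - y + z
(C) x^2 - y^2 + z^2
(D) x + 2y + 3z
A

A symmetric expression is unchanged when the variables are permuted; here the transformation to test is the swap (x, y) -> (y, x).
A symmetric expression must survive every permutation; the single swap x <-> y already eliminates the distractors, and the keyed expression is also unchanged by x <-> z and y <-> z (each variable enters it in exactly the same way).
Substitute the transformed coordinates into each option and compare with the original:
(A) x + y + z  ->  (y) + (x) + z = x + y + z   [equals x + y + z: invariant]
(B) x - y + z  ->  (y) - (x) + z = -x + y + z   [differs from x - y + z: not invariant]
(C) x^2 - y^2 + z^2  ->  (y)^2 - (x)^2 + z^2 = -x^2 + y^2 + z^2   [differs from x^2 - y^2 + z^2: not invariant]
(D) x + 2y + 3z  ->  (y) + 2(x) + 3z = 2x + y + 3z   [differs from x + 2y + 3z: not invariant]

Only option (A), x + y + z, is unchanged by the transformation.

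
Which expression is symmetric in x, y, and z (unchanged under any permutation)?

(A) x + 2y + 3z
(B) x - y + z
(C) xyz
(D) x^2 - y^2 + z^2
C

A symmetric expression is unchanged when the variables are permuted; here the transformation to test is the swap (x, y) -> (y, x).
A symmetric expression must survive every permutation; the single swap x <-> y already eliminates the distractors, and the keyed expression is also unchanged by x <-> z and y <-> z (each variable enters it in exactly the same way).
Substitute the transformed coordinates into each option and compare with the original:
(A) x + 2y + 3z  ->  (y) + 2(x) + 3z = 2x + y + 3z   [differs from x + 2y + 3z: not invariant]
(B) x - y + z  ->  (y) - (x) + z = -x + y + z   [differs from x - y + z: not invariant]
(C) xyz  ->  (y)(x)z = xyz   [equals xyz: invariant]
(D) x^2 - y^2 + z^2  ->  (y)^2 - (x)^2 + z^2 = -x^2 + y^2 + z^2   [differs from x^2 - y^2 + z^2: not invariant]

Only option (C), xyz, is unchanged by the transformation.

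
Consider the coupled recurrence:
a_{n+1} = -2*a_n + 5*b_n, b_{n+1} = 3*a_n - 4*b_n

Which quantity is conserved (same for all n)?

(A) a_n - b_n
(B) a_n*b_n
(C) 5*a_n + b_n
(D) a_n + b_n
D

Replace a_n by a_{n+1} = -2*a_n + 5*b_n and b_n by b_{n+1} = 3*a_n - 4*b_n in each option and simplify:
(A) a_n - b_n  ->  (-2*a_n + 5*b_n) - (3*a_n - 4*b_n) = -5*a_n + 9*b_n   [not conserved]
(B) a_n*b_n  ->  (-2*a_n + 5*b_n)*(3*a_n - 4*b_n) = -6*a_n^2 + 23*a_n*b_n - 20*b_n^2   [not conserved]
(C) 5*a_n + b_n  ->  5*(-2*a_n + 5*b_n) + (3*a_n - 4*b_n) = -7*a_n + 21*b_n   [not conserved]
(D) a_n + b_n  ->  (-2*a_n + 5*b_n) + (3*a_n - 4*b_n) = a_n + b_n   [conserved]

Only (D) a_n + b_n returns to itself after one step, so it is the conserved quantity.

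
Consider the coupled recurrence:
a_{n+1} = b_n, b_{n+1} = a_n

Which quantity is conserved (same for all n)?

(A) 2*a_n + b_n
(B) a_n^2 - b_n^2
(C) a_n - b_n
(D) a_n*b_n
D

Replace a_n by a_{n+1} = b_n and b_n by b_{n+1} = a_n in each option and simplify:
(A) 2*a_n + b_n  ->  2*(b_n) + (a_n) = a_n + 2*b_n   [not conserved]
(B) a_n^2 - b_n^2  ->  (b_n)^2 - (a_n)^2 = -a_n^2 + b_n^2   [not conserved]
(C) a_n - b_n  ->  (b_n) - (a_n) = -a_n + b_n   [not conserved]
(D) a_n*b_n  ->  (b_n)*(a_n) = a_n*b_n   [conserved]

Only (D) a_n*b_n returns to itself after one step, so it is the conserved quantity.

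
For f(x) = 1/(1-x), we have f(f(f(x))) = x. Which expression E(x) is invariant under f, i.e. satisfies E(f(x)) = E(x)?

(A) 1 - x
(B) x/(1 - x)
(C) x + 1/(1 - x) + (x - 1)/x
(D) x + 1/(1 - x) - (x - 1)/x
C

Replace x by f(x) = 1/(1 - x) in each option and simplify. As a quick numerical cross-check, also compare E(5) with E(f(5)) = E(-1/4).

(A) 1 - x  ->  1 - (1/(1 - x)) = x/(x - 1); check: E(5) = -4 but E(-1/4) = 5/4.   [not invariant]
(B) x/(1 - x)  ->  (1/(1 - x))/(1 - (1/(1 - x))) = -1/x; check: E(5) = -5/4 but E(-1/4) = -1/5.   [not invariant]
(C) x + 1/(1 - x) + (x - 1)/x  ->  (1/(1 - x)) + 1/(1 - (1/(1 - x))) + ((1/(1 - x)) - 1)/(1/(1 - x)), which simplifies back to x + 1/(1 - x) + (x - 1)/x; check: E(5) = 111/20, E(-1/4) = 111/20.   [invariant]
(D) x + 1/(1 - x) - (x - 1)/x  ->  (1/(1 - x)) + 1/(1 - (1/(1 - x))) - ((1/(1 - x)) - 1)/(1/(1 - x)) = (x^2(1 - x) - x + (x - 1)^2)/(x(x - 1)); check: E(5) = 79/20 but E(-1/4) = -89/20.   [not invariant]

Only (C) is unchanged. Indeed f(f(x)) = 1/(1 - 1/(1-x)) = (1-x)/(-x) = (x-1)/x, so E(x) = x + f(x) + f(f(x)) is the sum over the whole 3-cycle; applying f just permutes the three terms cyclically (x -> f(x) -> f(f(x)) -> x), leaving the sum unchanged.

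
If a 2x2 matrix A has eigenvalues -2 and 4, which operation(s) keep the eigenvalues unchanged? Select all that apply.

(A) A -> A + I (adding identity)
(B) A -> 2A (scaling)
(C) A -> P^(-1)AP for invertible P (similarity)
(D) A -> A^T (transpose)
C and D

Eigenvalues are preserved by:
1. Similarity transformations: A -> P^(-1)AP (same characteristic polynomial)
2. Transpose: A^T has the same eigenvalues as A

Eigenvalues are NOT preserved by:
- Adding identity: eigenvalues become -2+1, 4+1
- Scaling: eigenvalues become -4, 8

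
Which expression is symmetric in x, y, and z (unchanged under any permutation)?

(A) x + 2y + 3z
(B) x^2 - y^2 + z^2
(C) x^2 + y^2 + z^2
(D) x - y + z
C

A symmetric expression is unchanged when the variables are permuted; here the transformation to test is the swap (x, y) -> (y, x).
A symmetric expression must survive every permutation; the single swap x <-> y already eliminates the distractors, and the keyed expression is also unchanged by x <-> z and y <-> z (each variable enters it in exactly the same way).
Substitute the transformed coordinates into each option and compare with the original:
(A) x + 2y + 3z  ->  (y) + 2(x) + 3z = 2x + y + 3z   [differs from x + 2y + 3z: not invariant]
(B) x^2 - y^2 + z^2  ->  (y)^2 - (x)^2 + z^2 = -x^2 + y^2 + z^2   [differs from x^2 - y^2 + z^2: not invariant]
(C) x^2 + y^2 + z^2  ->  (y)^2 + (x)^2 + z^2 = x^2 + y^2 + z^2   [equals x^2 + y^2 + z^2: invariant]
(D) x - y + z  ->  (y) - (x) + z = -x + y + z   [differs from x - y + z: not invariant]

Only option (C), x^2 + y^2 + z^2, is unchanged by the transformation.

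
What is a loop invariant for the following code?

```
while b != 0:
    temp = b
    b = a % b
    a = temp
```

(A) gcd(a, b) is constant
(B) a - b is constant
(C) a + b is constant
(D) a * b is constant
A

A loop invariant must hold before the first iteration and be re-established by every execution of the body.

(A) gcd(a, b) is constant: One iteration replaces (a, b) by (b, a mod b). Since a mod b = a - q*b for an integer q, any common divisor of a and b divides b and a mod b, and conversely; hence gcd(b, a mod b) = gcd(a, b). For instance (27, 6) -> (6, 3) keeps gcd = 3. At exit b = 0 and a = gcd of the original inputs.

The other options fail:
(B) a - b is constant: e.g. (a, b) = (27, 6) -> (6, 3): the difference goes from 21 to 3.
(C) a + b is constant: e.g. (a, b) = (27, 6) -> (6, 3): the sum goes from 33 to 9.
(D) a * b is constant: e.g. (a, b) = (27, 6) -> (6, 3): the product goes from 162 to 18.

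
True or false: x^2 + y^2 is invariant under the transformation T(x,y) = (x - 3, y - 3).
False

Substitute T(x,y) = (x - 3, y - 3) into the expression and compare with the original.

Original: x^2 + y^2
After applying T: (x - 3)^2 + (y - 3)^2 = x^2 - 6x + y^2 - 6y + 18

This differs from the original x^2 + y^2 (difference: -6x - 6y + 18), so the expression is NOT invariant.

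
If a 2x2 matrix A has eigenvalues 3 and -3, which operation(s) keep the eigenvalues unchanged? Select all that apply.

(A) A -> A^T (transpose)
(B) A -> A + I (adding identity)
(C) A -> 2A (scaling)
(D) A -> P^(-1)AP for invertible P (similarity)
A and D

Eigenvalues are preserved by:
1. Similarity transformations: A -> P^(-1)AP (same characteristic polynomial)
2. Transpose: A^T has the same eigenvalues as A

Eigenvalues are NOT preserved by:
- Adding identity: eigenvalues become 3+1, -3+1
- Scaling: eigenvalues become 6, -6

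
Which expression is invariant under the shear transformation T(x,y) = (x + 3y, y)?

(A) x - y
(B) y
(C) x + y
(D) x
B

Under the shear T(x,y) = (x + 3y, y):
Substitute the transformed coordinates into each option and compare with the original:
(A) x - y  ->  (x + 3y) - (y) = x + 2y   [differs from x - y: not invariant]
(B) y  ->  (y) = y   [equals y: invariant]
(C) x + y  ->  (x + 3y) + (y) = x + 4y   [differs from x + y: not invariant]
(D) x  ->  (x + 3y) = x + 3y   [differs from x: not invariant]

Only option (B), y, is unchanged by the transformation.
A horizontal shear moves points parallel to the x-axis, so the y-coordinate (and any function of y alone) is unchanged.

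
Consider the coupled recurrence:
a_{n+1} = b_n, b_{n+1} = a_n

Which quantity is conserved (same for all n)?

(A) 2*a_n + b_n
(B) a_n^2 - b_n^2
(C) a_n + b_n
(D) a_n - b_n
C

Replace a_n by a_{n+1} = b_n and b_n by b_{n+1} = a_n in each option and simplify:
(A) 2*a_n + b_n  ->  2*(b_n) + (a_n) = a_n + 2*b_n   [not conserved]
(B) a_n^2 - b_n^2  ->  (b_n)^2 - (a_n)^2 = -a_n^2 + b_n^2   [not conserved]
(C) a_n + b_n  ->  (b_n) + (a_n) = a_n + b_n   [conserved]
(D) a_n - b_n  ->  (b_n) - (a_n) = -a_n + b_n   [not conserved]

Only (C) a_n + b_n returns to itself after one step, so it is the conserved quantity.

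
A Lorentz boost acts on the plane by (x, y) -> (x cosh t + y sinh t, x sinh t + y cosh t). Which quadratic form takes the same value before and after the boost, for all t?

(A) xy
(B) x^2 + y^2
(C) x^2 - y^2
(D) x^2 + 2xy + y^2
C

Write x' = x cosh t + y sinh t, y' = x sinh t + y cosh t and substitute into each option:
(A) xy: (x cosh t + y sinh t)(x sinh t + y cosh t) = xy(cosh^2 t + sinh^2 t) + (x^2 + y^2) sinh t cosh t = xy cosh 2t + (x^2 + y^2)(sinh 2t)/2   [not invariant for t != 0]
(B) x^2 + y^2: (x cosh t + y sinh t)^2 + (x sinh t + y cosh t)^2 = (x^2 + y^2)(cosh^2 t + sinh^2 t) + 4xy sinh t cosh t = (x^2 + y^2) cosh 2t + 2xy sinh 2t   [not invariant for t != 0]
(C) x^2 - y^2: (x cosh t + y sinh t)^2 - (x sinh t + y cosh t)^2 = x^2(cosh^2 t - sinh^2 t) + 2xy(cosh t sinh t - sinh t cosh t) + y^2(sinh^2 t - cosh^2 t) = x^2 - y^2   [invariant, using cosh^2 t - sinh^2 t = 1]
(D) x^2 + 2xy + y^2: (x' + y')^2 with x' + y' = (x + y)(cosh t + sinh t) = (x + y)e^t, so it becomes (x + y)^2 e^(2t)   [not invariant for t != 0]

Only (C) x^2 - y^2 is unchanged; it is the Minkowski form preserved by Lorentz boosts, just as x^2 + y^2 is preserved by ordinary rotations.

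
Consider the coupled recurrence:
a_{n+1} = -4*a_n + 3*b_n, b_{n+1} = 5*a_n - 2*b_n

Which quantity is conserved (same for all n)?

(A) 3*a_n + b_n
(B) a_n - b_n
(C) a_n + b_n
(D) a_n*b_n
C

Replace a_n by a_{n+1} = -4*a_n + 3*b_n and b_n by b_{n+1} = 5*a_n - 2*b_n in each option and simplify:
(A) 3*a_n + b_n  ->  3*(-4*a_n + 3*b_n) + (5*a_n - 2*b_n) = -7*a_n + 7*b_n   [not conserved]
(B) a_n - b_n  ->  (-4*a_n + 3*b_n) - (5*a_n - 2*b_n) = -9*a_n + 5*b_n   [not conserved]
(C) a_n + b_n  ->  (-4*a_n + 3*b_n) + (5*a_n - 2*b_n) = a_n + b_n   [conserved]
(D) a_n*b_n  ->  (-4*a_n + 3*b_n)*(5*a_n - 2*b_n) = -20*a_n^2 + 23*a_n*b_n - 6*b_n^2   [not conserved]

Only (C) a_n + b_n returns to itself after one step, so it is the conserved quantity.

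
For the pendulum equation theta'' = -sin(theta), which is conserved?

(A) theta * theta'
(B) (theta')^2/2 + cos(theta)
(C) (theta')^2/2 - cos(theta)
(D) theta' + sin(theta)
C

A first integral I satisfies dI/dt = 0 along every solution. Differentiate each option and use the equation of motion:
(A) d/dt[theta * theta'] = (theta')^2 + theta theta'' = (theta')^2 - theta sin(theta), not identically 0
(B) d/dt[(theta')^2/2 + cos(theta)] = theta' theta'' - sin(theta) theta' = -2 theta' sin(theta), not identically 0
(C) d/dt[(theta')^2/2 - cos(theta)] = theta' theta'' + sin(theta) theta' = theta'(-sin(theta)) + theta' sin(theta) = 0
(D) d/dt[theta' + sin(theta)] = theta'' + cos(theta) theta' = -sin(theta) + theta' cos(theta), not identically 0

Only (C) has zero time-derivative. This is the total energy: kinetic (theta')^2/2 plus potential -cos(theta).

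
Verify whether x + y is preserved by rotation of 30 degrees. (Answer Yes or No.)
No

Applying rotation by 30 degrees: x' = x*cos(30 degrees) - y*sin(30 degrees) = sqrt(3)x/2 - y/2, y' = x*sin(30 degrees) + y*cos(30 degrees) = x/2 + sqrt(3)y/2

Substituting into x + y:
(sqrt(3)x/2 - y/2) + (x/2 + sqrt(3)y/2)
= x/2 + sqrt(3)x/2 - y/2 + sqrt(3)y/2

This differs from the original expression x + y, so it is NOT invariant.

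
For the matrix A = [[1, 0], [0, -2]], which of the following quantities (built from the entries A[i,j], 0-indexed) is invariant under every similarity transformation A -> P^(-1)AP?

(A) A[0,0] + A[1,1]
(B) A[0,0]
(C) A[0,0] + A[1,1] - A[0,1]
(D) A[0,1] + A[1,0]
A

A[0,0] + A[1,1] is the trace of A. By the cyclic property of the trace, tr(P^(-1)AP) = tr(APP^(-1)) = tr(A), so it is the same for every matrix similar to A.

The other combinations are not similarity invariants. For example, take P = [[1, 1], [1, 2]] (det P = 1), so P^(-1) = [[2, -1], [-1, 1]] and
B = P^(-1)AP = [[4, 6], [-3, -5]].
Evaluating each option on A and on B:
(A) A[0,0] + A[1,1]: -1 for A, -1 for B -> unchanged
(B) A[0,0]: 1 for A, 4 for B -> changes
(C) A[0,0] + A[1,1] - A[0,1]: -1 for A, -7 for B -> changes
(D) A[0,1] + A[1,0]: 0 for A, 3 for B -> changes

Only (A) A[0,0] + A[1,1] = -1 survives (and it does so for every P, not just this one), so it is the invariant.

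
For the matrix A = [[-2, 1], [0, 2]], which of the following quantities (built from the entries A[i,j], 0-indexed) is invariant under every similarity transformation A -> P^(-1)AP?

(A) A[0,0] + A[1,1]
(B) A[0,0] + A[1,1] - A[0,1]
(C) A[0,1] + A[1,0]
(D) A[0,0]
A

A[0,0] + A[1,1] is the trace of A. By the cyclic property of the trace, tr(P^(-1)AP) = tr(APP^(-1)) = tr(A), so it is the same for every matrix similar to A.

The other combinations are not similarity invariants. For example, take P = [[2, 1], [1, 1]] (det P = 1), so P^(-1) = [[1, -1], [-1, 2]] and
B = P^(-1)AP = [[-5, -3], [7, 5]].
Evaluating each option on A and on B:
(A) A[0,0] + A[1,1]: 0 for A, 0 for B -> unchanged
(B) A[0,0] + A[1,1] - A[0,1]: -1 for A, 3 for B -> changes
(C) A[0,1] + A[1,0]: 1 for A, 4 for B -> changes
(D) A[0,0]: -2 for A, -5 for B -> changes

Only (A) A[0,0] + A[1,1] = 0 survives (and it does so for every P, not just this one), so it is the invariant.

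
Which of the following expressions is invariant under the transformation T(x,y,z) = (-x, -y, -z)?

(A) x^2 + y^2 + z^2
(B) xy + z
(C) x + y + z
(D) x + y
A

Apply T(x,y,z) = (-x, -y, -z) to each option, i.e. replace (x, y, z) by the transformed coordinates.
Substitute the transformed coordinates into each option and compare with the original:
(A) x^2 + y^2 + z^2  ->  (-x)^2 + (-y)^2 + (-z)^2 = x^2 + y^2 + z^2   [equals x^2 + y^2 + z^2: invariant]
(B) xy + z  ->  (-x)(-y) + (-z) = xy - z   [differs from xy + z: not invariant]
(C) x + y + z  ->  (-x) + (-y) + (-z) = -x - y - z   [differs from x + y + z: not invariant]
(D) x + y  ->  (-x) + (-y) = -x - y   [differs from x + y: not invariant]

Only option (A), x^2 + y^2 + z^2, is unchanged by the transformation.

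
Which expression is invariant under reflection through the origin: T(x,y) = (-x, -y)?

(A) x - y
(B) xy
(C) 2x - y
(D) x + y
B

The map is reflection through the origin: T(x,y) = (-x, -y).
Substitute the transformed coordinates into each option and compare with the original:
(A) x - y  ->  (-x) - (-y) = -x + y   [differs from x - y: not invariant]
(B) xy  ->  (-x)(-y) = xy   [equals xy: invariant]
(C) 2x - y  ->  2(-x) - (-y) = -2x + y   [differs from 2x - y: not invariant]
(D) x + y  ->  (-x) + (-y) = -x - y   [differs from x + y: not invariant]

Only option (B), xy, is unchanged by the transformation.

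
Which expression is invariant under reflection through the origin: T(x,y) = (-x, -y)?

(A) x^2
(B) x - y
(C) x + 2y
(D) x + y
A

The map is reflection through the origin: T(x,y) = (-x, -y).
Substitute the transformed coordinates into each option and compare with the original:
(A) x^2  ->  (-x)^2 = x^2   [equals x^2: invariant]
(B) x - y  ->  (-x) - (-y) = -x + y   [differs from x - y: not invariant]
(C) x + 2y  ->  (-x) + 2(-y) = -x - 2y   [differs from x + 2y: not invariant]
(D) x + y  ->  (-x) + (-y) = -x - y   [differs from x + y: not invariant]

Only option (A), x^2, is unchanged by the transformation.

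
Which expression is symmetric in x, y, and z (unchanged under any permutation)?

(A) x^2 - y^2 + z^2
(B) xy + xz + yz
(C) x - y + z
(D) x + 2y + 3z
B

A symmetric expression is unchanged when the variables are permuted; here the transformation to test is the swap (x, y) -> (y, x).
A symmetric expression must survive every permutation; the single swap x <-> y already eliminates the distractors, and the keyed expression is also unchanged by x <-> z and y <-> z (each variable enters it in exactly the same way).
Substitute the transformed coordinates into each option and compare with the original:
(A) x^2 - y^2 + z^2  ->  (y)^2 - (x)^2 + z^2 = -x^2 + y^2 + z^2   [differs from x^2 - y^2 + z^2: not invariant]
(B) xy + xz + yz  ->  (y)(x) + (y)z + (x)z = xy + xz + yz   [equals xy + xz + yz: invariant]
(C) x - y + z  ->  (y) - (x) + z = -x + y + z   [differs from x - y + z: not invariant]
(D) x + 2y + 3z  ->  (y) + 2(x) + 3z = 2x + y + 3z   [differs from x + 2y + 3z: not invariant]

Only option (B), xy + xz + yz, is unchanged by the transformation.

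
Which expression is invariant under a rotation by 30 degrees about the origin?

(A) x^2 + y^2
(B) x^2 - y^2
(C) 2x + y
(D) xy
A

A rotation by 30 degrees sends (x, y) to (sqrt(3)x/2 - y/2, x/2 + sqrt(3)y/2).
Substitute the transformed coordinates into each option and compare with the original:
(A) x^2 + y^2  ->  (sqrt(3)x/2 - y/2)^2 + (x/2 + sqrt(3)y/2)^2 = x^2 + y^2   [equals x^2 + y^2: invariant]
(B) x^2 - y^2  ->  (sqrt(3)x/2 - y/2)^2 - (x/2 + sqrt(3)y/2)^2 = x^2/2 - sqrt(3)xy - y^2/2   [differs from x^2 - y^2: not invariant]
(C) 2x + y  ->  2(sqrt(3)x/2 - y/2) + (x/2 + sqrt(3)y/2) = x/2 + sqrt(3)x - y + sqrt(3)y/2   [differs from 2x + y: not invariant]
(D) xy  ->  (sqrt(3)x/2 - y/2)(x/2 + sqrt(3)y/2) = sqrt(3)x^2/4 + xy/2 - sqrt(3)y^2/4   [differs from xy: not invariant]

Only option (A), x^2 + y^2, is unchanged by the transformation.
Geometrically, x^2 + y^2 is the squared distance from the origin, which every rotation about the origin preserves.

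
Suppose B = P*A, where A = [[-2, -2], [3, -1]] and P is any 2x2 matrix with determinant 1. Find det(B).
8

By the multiplicative property of determinants, det(B) = det(P*A) = det(P) * det(A) = det(A),
so the determinant is invariant under multiplication by any determinant-1 matrix; we just need det(A).

det(A) = (-2)(-1) - (-2)(3) = 2 - (-6) = 8

Therefore det(B) = 1 * 8 = 8.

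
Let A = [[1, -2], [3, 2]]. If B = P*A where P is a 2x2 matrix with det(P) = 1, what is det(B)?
8

By the multiplicative property of determinants, det(B) = det(P*A) = det(P) * det(A) = det(A),
so the determinant is invariant under multiplication by any determinant-1 matrix; we just need det(A).

det(A) = (1)(2) - (-2)(3) = 2 - (-6) = 8

Therefore det(B) = 1 * 8 = 8.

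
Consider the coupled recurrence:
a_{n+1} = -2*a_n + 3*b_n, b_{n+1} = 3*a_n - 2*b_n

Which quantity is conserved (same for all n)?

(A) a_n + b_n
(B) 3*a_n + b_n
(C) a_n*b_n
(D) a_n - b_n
A

Replace a_n by a_{n+1} = -2*a_n + 3*b_n and b_n by b_{n+1} = 3*a_n - 2*b_n in each option and simplify:
(A) a_n + b_n  ->  (-2*a_n + 3*b_n) + (3*a_n - 2*b_n) = a_n + b_n   [conserved]
(B) 3*a_n + b_n  ->  3*(-2*a_n + 3*b_n) + (3*a_n - 2*b_n) = -3*a_n + 7*b_n   [not conserved]
(C) a_n*b_n  ->  (-2*a_n + 3*b_n)*(3*a_n - 2*b_n) = -6*a_n^2 + 13*a_n*b_n - 6*b_n^2   [not conserved]
(D) a_n - b_n  ->  (-2*a_n + 3*b_n) - (3*a_n - 2*b_n) = -5*a_n + 5*b_n   [not conserved]

Only (A) a_n + b_n returns to itself after one step, so it is the conserved quantity.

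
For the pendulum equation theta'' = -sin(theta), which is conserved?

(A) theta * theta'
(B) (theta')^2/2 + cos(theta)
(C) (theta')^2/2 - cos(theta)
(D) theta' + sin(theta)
C

A first integral I satisfies dI/dt = 0 along every solution. Differentiate each option and use the equation of motion:
(A) d/dt[theta * theta'] = (theta')^2 + theta theta'' = (theta')^2 - theta sin(theta), not identically 0
(B) d/dt[(theta')^2/2 + cos(theta)] = theta' theta'' - sin(theta) theta' = -2 theta' sin(theta), not identically 0
(C) d/dt[(theta')^2/2 - cos(theta)] = theta' theta'' + sin(theta) theta' = theta'(-sin(theta)) + theta' sin(theta) = 0
(D) d/dt[theta' + sin(theta)] = theta'' + cos(theta) theta' = -sin(theta) + theta' cos(theta), not identically 0

Only (C) has zero time-derivative. This is the total energy: kinetic (theta')^2/2 plus potential -cos(theta).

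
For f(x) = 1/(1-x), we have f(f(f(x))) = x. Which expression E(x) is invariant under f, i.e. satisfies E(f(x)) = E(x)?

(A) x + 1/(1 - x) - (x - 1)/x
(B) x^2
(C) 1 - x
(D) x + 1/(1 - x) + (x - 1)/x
D

Replace x by f(x) = 1/(1 - x) in each option and simplify. As a quick numerical cross-check, also compare E(3) with E(f(3)) = E(-1/2).

(A) x + 1/(1 - x) - (x - 1)/x  ->  (1/(1 - x)) + 1/(1 - (1/(1 - x))) - ((1/(1 - x)) - 1)/(1/(1 - x)) = (x^2(1 - x) - x + (x - 1)^2)/(x(x - 1)); check: E(3) = 11/6 but E(-1/2) = -17/6.   [not invariant]
(B) x^2  ->  (1/(1 - x))^2 = (x - 1)^(-2); check: E(3) = 9 but E(-1/2) = 1/4.   [not invariant]
(C) 1 - x  ->  1 - (1/(1 - x)) = x/(x - 1); check: E(3) = -2 but E(-1/2) = 3/2.   [not invariant]
(D) x + 1/(1 - x) + (x - 1)/x  ->  (1/(1 - x)) + 1/(1 - (1/(1 - x))) + ((1/(1 - x)) - 1)/(1/(1 - x)), which simplifies back to x + 1/(1 - x) + (x - 1)/x; check: E(3) = 19/6, E(-1/2) = 19/6.   [invariant]

Only (D) is unchanged. Indeed f(f(x)) = 1/(1 - 1/(1-x)) = (1-x)/(-x) = (x-1)/x, so E(x) = x + f(x) + f(f(x)) is the sum over the whole 3-cycle; applying f just permutes the three terms cyclically (x -> f(x) -> f(f(x)) -> x), leaving the sum unchanged.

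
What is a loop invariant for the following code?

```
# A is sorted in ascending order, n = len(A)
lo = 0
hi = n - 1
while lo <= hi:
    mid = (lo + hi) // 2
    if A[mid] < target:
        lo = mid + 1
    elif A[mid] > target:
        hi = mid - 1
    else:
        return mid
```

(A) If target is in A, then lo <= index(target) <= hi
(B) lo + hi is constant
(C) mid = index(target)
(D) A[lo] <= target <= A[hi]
A

A loop invariant must hold before the first iteration and be re-established by every execution of the body.

(A) If target is in A, then lo <= index(target) <= hi: Before the loop [lo, hi] = [0, n-1] covers every index. When A[mid] < target, sortedness puts target strictly to the right of mid, so setting lo = mid + 1 keeps index(target) in [lo, hi]; symmetrically for hi = mid - 1. Hence 'if target is in A then lo <= index(target) <= hi' holds after every iteration, and when lo > hi it proves target is absent.

The other options fail:
(B) lo + hi is constant: each iteration moves exactly one of lo, hi, so lo + hi changes (e.g. 0 + (n-1) becomes (mid+1) + (n-1)).
(C) mid = index(target): mid is just the current probe; it equals index(target) only on the iteration that returns.
(D) A[lo] <= target <= A[hi]: fails when target is not in A (e.g. target < A[0] already violates it before the loop), so it is not maintained in general.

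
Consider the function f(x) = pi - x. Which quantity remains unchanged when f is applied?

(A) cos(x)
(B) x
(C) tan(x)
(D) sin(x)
D

For f(x) = pi - x:
sin(pi - x) = sin(x), so sine is invariant under this transformation.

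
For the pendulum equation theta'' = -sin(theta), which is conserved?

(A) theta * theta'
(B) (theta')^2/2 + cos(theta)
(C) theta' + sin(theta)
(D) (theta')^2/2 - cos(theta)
D

A first integral I satisfies dI/dt = 0 along every solution. Differentiate each option and use the equation of motion:
(A) d/dt[theta * theta'] = (theta')^2 + theta theta'' = (theta')^2 - theta sin(theta), not identically 0
(B) d/dt[(theta')^2/2 + cos(theta)] = theta' theta'' - sin(theta) theta' = -2 theta' sin(theta), not identically 0
(C) d/dt[theta' + sin(theta)] = theta'' + cos(theta) theta' = -sin(theta) + theta' cos(theta), not identically 0
(D) d/dt[(theta')^2/2 - cos(theta)] = theta' theta'' + sin(theta) theta' = theta'(-sin(theta)) + theta' sin(theta) = 0

Only (D) has zero time-derivative. This is the total energy: kinetic (theta')^2/2 plus potential -cos(theta).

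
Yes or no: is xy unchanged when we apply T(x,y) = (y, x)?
Yes

Substitute T(x,y) = (y, x) into the expression and compare with the original.

Original: xy
After applying T: (y)(x) = xy

This is identical to the original xy, so the expression is invariant.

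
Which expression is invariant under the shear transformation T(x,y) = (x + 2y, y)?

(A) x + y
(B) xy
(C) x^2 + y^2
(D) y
D

Under the shear T(x,y) = (x + 2y, y):
Substitute the transformed coordinates into each option and compare with the original:
(A) x + y  ->  (x + 2y) + (y) = x + 3y   [differs from x + y: not invariant]
(B) xy  ->  (x + 2y)(y) = xy + 2y^2   [differs from xy: not invariant]
(C) x^2 + y^2  ->  (x + 2y)^2 + (y)^2 = x^2 + 4xy + 5y^2   [differs from x^2 + y^2: not invariant]
(D) y  ->  (y) = y   [equals y: invariant]

Only option (D), y, is unchanged by the transformation.
A horizontal shear moves points parallel to the x-axis, so the y-coordinate (and any function of y alone) is unchanged.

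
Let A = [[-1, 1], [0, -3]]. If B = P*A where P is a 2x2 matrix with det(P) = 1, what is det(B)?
3

By the multiplicative property of determinants, det(B) = det(P*A) = det(P) * det(A) = det(A),
so the determinant is invariant under multiplication by any determinant-1 matrix; we just need det(A).

det(A) = (-1)(-3) - (1)(0) = 3 - 0 = 3

Therefore det(B) = 1 * 3 = 3.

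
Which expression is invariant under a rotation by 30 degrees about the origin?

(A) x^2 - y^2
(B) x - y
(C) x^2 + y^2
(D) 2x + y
C

A rotation by 30 degrees sends (x, y) to (sqrt(3)x/2 - y/2, x/2 + sqrt(3)y/2).
Substitute the transformed coordinates into each option and compare with the original:
(A) x^2 - y^2  ->  (sqrt(3)x/2 - y/2)^2 - (x/2 + sqrt(3)y/2)^2 = x^2/2 - sqrt(3)xy - y^2/2   [differs from x^2 - y^2: not invariant]
(B) x - y  ->  (sqrt(3)x/2 - y/2) - (x/2 + sqrt(3)y/2) = -x/2 + sqrt(3)x/2 - sqrt(3)y/2 - y/2   [differs from x - y: not invariant]
(C) x^2 + y^2  ->  (sqrt(3)x/2 - y/2)^2 + (x/2 + sqrt(3)y/2)^2 = x^2 + y^2   [equals x^2 + y^2: invariant]
(D) 2x + y  ->  2(sqrt(3)x/2 - y/2) + (x/2 + sqrt(3)y/2) = x/2 + sqrt(3)x - y + sqrt(3)y/2   [differs from 2x + y: not invariant]

Only option (C), x^2 + y^2, is unchanged by the transformation.
Geometrically, x^2 + y^2 is the squared distance from the origin, which every rotation about the origin preserves.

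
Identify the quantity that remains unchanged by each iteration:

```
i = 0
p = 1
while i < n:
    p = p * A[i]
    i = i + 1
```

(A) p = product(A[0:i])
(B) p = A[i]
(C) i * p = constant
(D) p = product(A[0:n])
A

A loop invariant must hold before the first iteration and be re-established by every execution of the body.

(A) p = product(A[0:i]): Initially i = 0 and p = 1 = product of the empty slice A[0:0]. If p = product(A[0:i]) holds at the top of an iteration, the body sets p to product(A[0:i]) * A[i] = product(A[0:i+1]) and then i to i+1, so the property is restored. At exit i = n, giving p = product(A[0:n]).

The other options fail:
(B) p = A[i]: after the first iteration p = A[0] but i = 1; in general p is a product of several elements, not a single one.
(C) i * p = constant: initially i * p = 0, but after one iteration it is 1 * A[0], which is nonzero in general.
(D) p = product(A[0:n]): false before the loop (p = 1, not the full product) -- it only becomes true at exit.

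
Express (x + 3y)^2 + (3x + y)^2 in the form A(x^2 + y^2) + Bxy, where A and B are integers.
10(x^2 + y^2) + 12xy

Expanding: (x + 3y)^2 = x^2 + 6xy + 9y^2
(3x + y)^2 = 9x^2 + 6xy + y^2
Sum = (1+9)(x^2+y^2) + 12xy = 10(x^2 + y^2) + 12xy
This is symmetric in x and y.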